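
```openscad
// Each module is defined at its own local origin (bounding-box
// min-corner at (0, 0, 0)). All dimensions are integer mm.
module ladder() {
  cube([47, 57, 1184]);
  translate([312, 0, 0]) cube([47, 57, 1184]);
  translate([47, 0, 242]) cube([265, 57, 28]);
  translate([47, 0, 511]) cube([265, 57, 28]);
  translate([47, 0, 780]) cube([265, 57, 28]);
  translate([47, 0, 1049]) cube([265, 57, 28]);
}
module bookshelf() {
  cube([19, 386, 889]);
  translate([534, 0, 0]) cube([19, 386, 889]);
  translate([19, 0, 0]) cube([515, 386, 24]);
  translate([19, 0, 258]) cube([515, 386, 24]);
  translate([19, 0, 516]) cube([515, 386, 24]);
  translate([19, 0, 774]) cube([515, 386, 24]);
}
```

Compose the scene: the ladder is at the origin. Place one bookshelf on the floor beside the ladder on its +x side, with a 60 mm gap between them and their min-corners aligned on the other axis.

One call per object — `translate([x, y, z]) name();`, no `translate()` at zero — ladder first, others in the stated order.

ladder();
translate([419, 0, 0]) bookshelf();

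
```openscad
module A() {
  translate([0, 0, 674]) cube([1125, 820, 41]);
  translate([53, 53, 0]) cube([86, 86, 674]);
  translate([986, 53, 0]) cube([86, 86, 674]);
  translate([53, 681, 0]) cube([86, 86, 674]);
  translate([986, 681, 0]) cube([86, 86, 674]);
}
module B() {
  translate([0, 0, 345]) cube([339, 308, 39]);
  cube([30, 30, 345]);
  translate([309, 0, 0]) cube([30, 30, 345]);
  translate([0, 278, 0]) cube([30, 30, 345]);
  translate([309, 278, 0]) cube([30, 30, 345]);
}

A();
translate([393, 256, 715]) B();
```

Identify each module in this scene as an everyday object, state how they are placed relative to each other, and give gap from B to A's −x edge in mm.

The stool's min-x is at 393; the table's min-x is 0; gap = 393 mm.

A is a table. B is a stool. The stool is on top of the table, centred. The gap from the stool to the table's −x edge is 393 mm.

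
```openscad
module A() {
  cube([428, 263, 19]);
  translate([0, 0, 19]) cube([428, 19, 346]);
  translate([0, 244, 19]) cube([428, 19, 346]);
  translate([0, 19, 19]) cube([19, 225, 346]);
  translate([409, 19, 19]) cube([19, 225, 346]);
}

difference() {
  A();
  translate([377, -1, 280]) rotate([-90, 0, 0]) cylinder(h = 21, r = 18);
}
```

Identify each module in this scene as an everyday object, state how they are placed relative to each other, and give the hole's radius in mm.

The subtracted cylinder has r = 18 mm.

A is an open box. The open box has a circular hole through its front wall. The hole's radius is 18 mm.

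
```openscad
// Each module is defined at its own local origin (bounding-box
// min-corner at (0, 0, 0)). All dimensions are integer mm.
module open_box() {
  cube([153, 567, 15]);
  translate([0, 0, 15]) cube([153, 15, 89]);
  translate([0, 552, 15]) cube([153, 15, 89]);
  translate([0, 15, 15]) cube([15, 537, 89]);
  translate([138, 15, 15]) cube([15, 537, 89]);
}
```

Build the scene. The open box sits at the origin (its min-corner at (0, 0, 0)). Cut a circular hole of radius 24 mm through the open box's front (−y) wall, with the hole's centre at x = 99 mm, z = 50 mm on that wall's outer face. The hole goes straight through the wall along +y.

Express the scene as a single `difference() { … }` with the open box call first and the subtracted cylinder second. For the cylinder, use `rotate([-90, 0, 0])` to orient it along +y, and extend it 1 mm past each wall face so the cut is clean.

difference() {
  open_box();
  translate([99, -1, 50]) rotate([-90, 0, 0]) cylinder(h = 17, r = 24);
}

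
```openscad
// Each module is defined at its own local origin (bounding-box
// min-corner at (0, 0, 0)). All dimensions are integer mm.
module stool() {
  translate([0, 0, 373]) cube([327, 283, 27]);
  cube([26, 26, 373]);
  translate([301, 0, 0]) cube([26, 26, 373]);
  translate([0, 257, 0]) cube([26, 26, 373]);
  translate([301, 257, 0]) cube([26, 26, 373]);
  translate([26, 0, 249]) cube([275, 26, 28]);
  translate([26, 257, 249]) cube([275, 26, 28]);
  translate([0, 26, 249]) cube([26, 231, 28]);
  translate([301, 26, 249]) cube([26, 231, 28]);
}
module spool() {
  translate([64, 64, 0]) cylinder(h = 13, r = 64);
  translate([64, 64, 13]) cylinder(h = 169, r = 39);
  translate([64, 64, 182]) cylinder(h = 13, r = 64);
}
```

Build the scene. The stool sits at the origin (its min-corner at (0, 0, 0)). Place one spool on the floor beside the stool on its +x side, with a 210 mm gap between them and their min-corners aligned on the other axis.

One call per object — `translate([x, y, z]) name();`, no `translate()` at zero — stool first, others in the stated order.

stool();
translate([537, 0, 0]) spool();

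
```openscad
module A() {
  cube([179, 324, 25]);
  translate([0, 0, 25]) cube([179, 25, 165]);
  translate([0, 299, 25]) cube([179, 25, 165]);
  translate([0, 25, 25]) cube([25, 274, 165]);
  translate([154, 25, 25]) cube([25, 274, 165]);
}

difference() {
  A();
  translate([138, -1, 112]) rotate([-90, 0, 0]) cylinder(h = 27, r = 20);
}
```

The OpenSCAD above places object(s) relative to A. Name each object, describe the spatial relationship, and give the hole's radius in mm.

A is an open box. The open box has a circular hole through its front wall. The hole's radius is 20 mm.

The subtracted cylinder has r = 20 mm.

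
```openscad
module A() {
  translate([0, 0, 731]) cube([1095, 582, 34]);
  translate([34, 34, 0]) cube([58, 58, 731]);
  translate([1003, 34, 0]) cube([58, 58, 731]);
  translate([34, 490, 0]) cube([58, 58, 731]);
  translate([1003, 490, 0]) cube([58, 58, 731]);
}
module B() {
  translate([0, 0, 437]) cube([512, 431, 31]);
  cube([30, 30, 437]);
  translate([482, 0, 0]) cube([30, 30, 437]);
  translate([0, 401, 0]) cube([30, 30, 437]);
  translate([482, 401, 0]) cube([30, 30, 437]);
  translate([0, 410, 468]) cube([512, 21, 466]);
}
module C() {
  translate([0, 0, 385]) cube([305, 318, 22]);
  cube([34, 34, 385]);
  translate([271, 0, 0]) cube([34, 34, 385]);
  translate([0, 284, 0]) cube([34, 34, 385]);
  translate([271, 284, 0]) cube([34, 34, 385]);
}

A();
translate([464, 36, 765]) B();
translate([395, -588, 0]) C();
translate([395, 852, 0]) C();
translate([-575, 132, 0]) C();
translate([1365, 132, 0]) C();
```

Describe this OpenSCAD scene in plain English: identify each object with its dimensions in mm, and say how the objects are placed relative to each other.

A is a rectangular dining table. The top is 1095×582×34 mm with its upper surface at z = 765 mm. It stands on four 58×58 mm square legs, each inset 34 mm from the nearest pair of top edges, running from the floor to the underside of the top.

B is a chair: 512×431 mm seat, 31 mm thick, top at z = 468 mm, on four 30 mm square corner legs flush with the seat edges. A 21 mm thick backrest slab spans the full seat width, extending 466 mm above the seat top, its back face flush with the seat's +y edge.

C is a four-legged stool. The seat is 305×318 mm, 22 mm thick, top at z = 407 mm. It stands on four square legs, each 34×34 mm in cross-section, from z = 0 to the seat underside, each flush with a corner of the seat.

The chair is on top of the table. Four stools sit around the table at the −y, +y, −x, +x sides.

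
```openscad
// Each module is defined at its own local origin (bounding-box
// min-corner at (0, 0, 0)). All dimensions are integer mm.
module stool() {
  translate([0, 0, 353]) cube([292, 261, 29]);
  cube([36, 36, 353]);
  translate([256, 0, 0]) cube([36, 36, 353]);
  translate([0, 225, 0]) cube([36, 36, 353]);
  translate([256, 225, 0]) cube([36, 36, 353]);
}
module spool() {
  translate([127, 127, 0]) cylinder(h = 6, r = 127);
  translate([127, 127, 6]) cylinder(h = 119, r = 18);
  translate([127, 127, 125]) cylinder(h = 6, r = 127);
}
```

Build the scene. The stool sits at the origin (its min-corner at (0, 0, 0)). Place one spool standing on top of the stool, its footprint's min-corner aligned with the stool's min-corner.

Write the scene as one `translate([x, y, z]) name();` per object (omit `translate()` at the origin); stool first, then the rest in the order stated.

stool();
translate([0, 0, 382]) spool();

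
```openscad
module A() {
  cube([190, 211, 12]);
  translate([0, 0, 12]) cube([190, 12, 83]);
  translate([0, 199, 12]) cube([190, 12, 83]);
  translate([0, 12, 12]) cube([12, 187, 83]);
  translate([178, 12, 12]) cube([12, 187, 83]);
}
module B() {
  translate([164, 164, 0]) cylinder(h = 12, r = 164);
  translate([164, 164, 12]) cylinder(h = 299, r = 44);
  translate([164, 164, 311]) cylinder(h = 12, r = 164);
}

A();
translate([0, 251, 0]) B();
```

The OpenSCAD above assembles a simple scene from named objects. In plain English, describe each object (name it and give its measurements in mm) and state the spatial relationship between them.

A is an open-topped rectangular box: outside dimensions 190×211×95 mm, with a uniform wall and base thickness of 12 mm. The base is a full 190×211 slab on the floor; four walls sit on top of the base. The front and back walls (the −y and +y sides) span the full width; the two side walls fit between them.

B is a spool: two coaxial disc flanges of radius 164 mm and thickness 12 mm, joined by a core cylinder of radius 44 mm and height 299 mm. The lower flange rests on z = 0 and the three cylinders share a vertical axis.

The spool is on the floor beside the open box on its +y side.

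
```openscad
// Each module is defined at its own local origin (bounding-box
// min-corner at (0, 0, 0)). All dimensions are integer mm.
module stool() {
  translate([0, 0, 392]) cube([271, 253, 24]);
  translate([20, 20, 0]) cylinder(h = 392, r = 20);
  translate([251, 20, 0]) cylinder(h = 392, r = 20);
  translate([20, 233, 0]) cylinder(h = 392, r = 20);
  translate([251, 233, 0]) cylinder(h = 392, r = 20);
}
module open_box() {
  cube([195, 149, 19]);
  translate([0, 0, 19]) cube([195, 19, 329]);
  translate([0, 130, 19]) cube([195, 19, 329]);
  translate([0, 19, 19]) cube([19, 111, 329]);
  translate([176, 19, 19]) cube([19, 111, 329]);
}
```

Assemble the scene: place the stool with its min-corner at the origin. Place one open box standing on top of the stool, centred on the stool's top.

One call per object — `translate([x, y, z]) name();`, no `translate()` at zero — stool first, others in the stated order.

stool();
translate([38, 52, 416]) open_box();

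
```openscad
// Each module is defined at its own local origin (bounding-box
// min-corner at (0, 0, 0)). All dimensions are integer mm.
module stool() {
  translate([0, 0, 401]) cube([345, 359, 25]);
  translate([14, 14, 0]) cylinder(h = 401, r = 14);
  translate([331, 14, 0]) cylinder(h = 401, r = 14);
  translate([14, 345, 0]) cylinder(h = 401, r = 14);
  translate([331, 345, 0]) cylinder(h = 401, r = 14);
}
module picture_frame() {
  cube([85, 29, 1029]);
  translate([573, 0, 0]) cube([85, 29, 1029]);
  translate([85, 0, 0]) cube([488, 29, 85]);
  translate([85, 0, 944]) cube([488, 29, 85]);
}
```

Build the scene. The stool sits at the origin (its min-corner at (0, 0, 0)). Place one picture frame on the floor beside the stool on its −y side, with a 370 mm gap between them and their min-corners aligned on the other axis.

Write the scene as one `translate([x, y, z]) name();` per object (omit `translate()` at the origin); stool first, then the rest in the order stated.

stool();
translate([0, -399, 0]) picture_frame();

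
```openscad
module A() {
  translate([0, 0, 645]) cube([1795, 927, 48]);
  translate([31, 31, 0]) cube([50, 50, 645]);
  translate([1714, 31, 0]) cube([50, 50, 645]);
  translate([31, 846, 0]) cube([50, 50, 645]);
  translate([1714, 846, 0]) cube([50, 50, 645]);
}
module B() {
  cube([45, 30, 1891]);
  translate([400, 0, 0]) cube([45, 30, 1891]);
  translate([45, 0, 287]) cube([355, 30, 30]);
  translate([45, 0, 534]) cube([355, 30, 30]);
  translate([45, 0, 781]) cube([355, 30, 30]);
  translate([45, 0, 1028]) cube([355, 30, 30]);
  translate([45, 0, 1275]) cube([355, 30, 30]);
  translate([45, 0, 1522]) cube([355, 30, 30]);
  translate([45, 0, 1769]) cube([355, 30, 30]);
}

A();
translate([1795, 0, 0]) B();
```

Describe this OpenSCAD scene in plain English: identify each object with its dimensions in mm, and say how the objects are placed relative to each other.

A is a table with a 1795×927 mm rectangular top, 48 mm thick, top surface at z = 693 mm, supported by four 50×50 mm square legs, each inset 31 mm from the nearest pair of top edges, running from the floor.

B is a wooden ladder with two side rails of 45×30 mm section and 1891 mm height, set 445 mm apart overall. Between them run 7 rectangular rungs (30 mm deep, 30 mm thick), front faces flush with the rails' −y face. The bottom of the first rung is 287 mm above the floor and each subsequent rung is 247 mm higher than the one below.

The ladder is against the table's +x side, with their −y faces flush.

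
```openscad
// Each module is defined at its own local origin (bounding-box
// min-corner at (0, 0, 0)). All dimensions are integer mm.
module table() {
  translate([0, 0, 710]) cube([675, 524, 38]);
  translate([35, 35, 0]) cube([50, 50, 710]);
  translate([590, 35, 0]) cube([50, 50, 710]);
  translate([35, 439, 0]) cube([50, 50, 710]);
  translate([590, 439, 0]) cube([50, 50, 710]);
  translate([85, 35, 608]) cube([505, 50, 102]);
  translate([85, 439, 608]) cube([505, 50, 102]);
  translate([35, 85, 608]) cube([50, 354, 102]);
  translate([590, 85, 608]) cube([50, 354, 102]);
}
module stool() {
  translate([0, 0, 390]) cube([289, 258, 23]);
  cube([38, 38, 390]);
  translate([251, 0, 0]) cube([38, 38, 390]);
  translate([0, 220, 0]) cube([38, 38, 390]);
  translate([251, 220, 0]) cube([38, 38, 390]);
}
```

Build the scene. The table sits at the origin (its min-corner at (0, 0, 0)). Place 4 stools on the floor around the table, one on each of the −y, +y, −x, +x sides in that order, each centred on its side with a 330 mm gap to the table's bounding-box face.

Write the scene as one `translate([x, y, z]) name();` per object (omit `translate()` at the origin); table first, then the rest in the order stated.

table();
translate([193, -588, 0]) stool();
translate([193, 854, 0]) stool();
translate([-619, 133, 0]) stool();
translate([1005, 133, 0]) stool();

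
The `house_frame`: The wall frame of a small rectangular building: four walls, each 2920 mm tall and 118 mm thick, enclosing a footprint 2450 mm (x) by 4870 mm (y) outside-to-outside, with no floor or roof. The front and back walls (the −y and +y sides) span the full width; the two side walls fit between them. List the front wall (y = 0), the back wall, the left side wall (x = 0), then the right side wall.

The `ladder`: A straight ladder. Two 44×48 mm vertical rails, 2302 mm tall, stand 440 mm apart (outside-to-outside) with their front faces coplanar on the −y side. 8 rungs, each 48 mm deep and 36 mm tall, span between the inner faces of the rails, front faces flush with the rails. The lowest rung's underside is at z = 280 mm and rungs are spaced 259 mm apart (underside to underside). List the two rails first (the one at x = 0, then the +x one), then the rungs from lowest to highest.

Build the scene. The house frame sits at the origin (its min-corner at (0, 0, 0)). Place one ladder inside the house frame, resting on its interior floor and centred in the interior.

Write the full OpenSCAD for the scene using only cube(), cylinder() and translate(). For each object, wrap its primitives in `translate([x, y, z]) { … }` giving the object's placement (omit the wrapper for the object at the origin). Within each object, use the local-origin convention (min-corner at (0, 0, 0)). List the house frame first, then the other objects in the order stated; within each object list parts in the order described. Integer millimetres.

cube([2450, 118, 2920]);
translate([0, 4752, 0]) cube([2450, 118, 2920]);
translate([0, 118, 0]) cube([118, 4634, 2920]);
translate([2332, 118, 0]) cube([118, 4634, 2920]);
translate([1005, 2411, 0]) {
  cube([44, 48, 2302]);
  translate([396, 0, 0]) cube([44, 48, 2302]);
  translate([44, 0, 280]) cube([352, 48, 36]);
  translate([44, 0, 539]) cube([352, 48, 36]);
  translate([44, 0, 798]) cube([352, 48, 36]);
  translate([44, 0, 1057]) cube([352, 48, 36]);
  translate([44, 0, 1316]) cube([352, 48, 36]);
  translate([44, 0, 1575]) cube([352, 48, 36]);
  translate([44, 0, 1834]) cube([352, 48, 36]);
  translate([44, 0, 2093]) cube([352, 48, 36]);
}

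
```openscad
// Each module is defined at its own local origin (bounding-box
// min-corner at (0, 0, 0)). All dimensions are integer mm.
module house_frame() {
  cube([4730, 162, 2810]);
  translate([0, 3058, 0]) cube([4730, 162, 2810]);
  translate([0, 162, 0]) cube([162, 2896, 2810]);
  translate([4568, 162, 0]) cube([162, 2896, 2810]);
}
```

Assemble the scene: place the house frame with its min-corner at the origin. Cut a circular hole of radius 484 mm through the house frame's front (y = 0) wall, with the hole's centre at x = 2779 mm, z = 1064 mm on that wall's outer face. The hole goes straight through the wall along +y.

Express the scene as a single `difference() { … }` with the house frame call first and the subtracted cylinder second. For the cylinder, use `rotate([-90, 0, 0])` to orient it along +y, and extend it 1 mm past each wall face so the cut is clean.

difference() {
  house_frame();
  translate([2779, -1, 1064]) rotate([-90, 0, 0]) cylinder(h = 164, r = 484);
}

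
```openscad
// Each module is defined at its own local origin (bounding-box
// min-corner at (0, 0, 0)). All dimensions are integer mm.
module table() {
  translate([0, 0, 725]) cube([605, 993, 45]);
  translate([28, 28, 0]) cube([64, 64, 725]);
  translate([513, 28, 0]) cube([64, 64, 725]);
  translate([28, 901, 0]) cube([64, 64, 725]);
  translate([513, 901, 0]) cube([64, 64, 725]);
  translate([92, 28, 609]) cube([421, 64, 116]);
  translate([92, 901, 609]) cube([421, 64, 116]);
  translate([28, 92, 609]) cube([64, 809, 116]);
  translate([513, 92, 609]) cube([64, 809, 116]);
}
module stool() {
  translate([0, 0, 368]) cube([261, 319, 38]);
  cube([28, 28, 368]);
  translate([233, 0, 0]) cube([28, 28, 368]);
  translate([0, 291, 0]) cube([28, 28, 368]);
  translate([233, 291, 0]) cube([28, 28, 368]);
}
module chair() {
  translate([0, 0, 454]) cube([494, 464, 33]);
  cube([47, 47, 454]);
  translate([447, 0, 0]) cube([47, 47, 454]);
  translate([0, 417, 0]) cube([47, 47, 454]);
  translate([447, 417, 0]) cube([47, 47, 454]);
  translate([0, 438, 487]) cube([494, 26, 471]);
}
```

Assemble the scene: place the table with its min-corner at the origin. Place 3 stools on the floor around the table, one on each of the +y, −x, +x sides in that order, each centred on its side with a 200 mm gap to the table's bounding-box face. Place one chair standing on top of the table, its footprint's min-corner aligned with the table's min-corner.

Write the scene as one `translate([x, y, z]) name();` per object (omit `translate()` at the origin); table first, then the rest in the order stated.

table();
translate([172, 1193, 0]) stool();
translate([-461, 337, 0]) stool();
translate([805, 337, 0]) stool();
translate([0, 0, 770]) chair();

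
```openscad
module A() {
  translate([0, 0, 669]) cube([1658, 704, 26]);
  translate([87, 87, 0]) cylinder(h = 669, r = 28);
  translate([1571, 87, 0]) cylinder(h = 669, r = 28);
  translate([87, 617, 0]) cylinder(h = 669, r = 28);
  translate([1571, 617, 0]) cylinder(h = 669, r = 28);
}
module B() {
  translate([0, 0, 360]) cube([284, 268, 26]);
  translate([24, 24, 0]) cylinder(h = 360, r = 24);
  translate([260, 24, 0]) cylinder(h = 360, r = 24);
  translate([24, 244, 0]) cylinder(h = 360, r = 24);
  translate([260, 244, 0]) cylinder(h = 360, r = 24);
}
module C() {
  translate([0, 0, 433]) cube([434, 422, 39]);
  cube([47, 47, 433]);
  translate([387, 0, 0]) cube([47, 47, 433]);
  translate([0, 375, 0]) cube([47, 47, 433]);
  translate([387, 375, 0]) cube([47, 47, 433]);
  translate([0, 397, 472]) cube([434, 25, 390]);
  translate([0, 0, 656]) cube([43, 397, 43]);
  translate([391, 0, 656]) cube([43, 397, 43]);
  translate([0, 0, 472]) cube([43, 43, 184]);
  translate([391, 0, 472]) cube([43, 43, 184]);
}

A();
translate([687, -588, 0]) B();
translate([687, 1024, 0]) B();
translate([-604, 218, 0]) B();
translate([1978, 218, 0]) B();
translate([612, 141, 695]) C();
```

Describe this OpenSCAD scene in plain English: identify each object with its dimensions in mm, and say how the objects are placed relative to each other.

A is a table with a 1658×704 mm rectangular top, 26 mm thick, top surface at z = 695 mm, supported by four round legs of 56 mm diameter, each leg's bounding box inset 59 mm from the nearest pair of top edges, running from the floor.

B is a four-legged stool. The seat is 284×268 mm, 26 mm thick, top at z = 386 mm. It stands on four round legs, each 48 mm in diameter, from z = 0 to the seat underside, each leg's axis is inset half a diameter from the nearest pair of seat edges (so the leg's bounding box is flush with the corner).

C is a chair. The seat is a 434×422×39 mm slab with its top at z = 472 mm, on four 47×47 mm corner legs (flush with the seat edges, standing on z = 0). A flat backrest 25 mm thick, 390 mm tall, spans the full seat width and rises from the seat top along its +y edge, rear face flush with the rear of the seat. Two armrests of 43×43 mm section run along each side from the seat's front edge to the front of the backrest, top faces 227 mm above the seat top and outer faces flush with the seat's x-edges; a 43×43 mm post under the front of each armrest stands on the seat at the front corner.

Four stools sit around the table at the −y, +y, −x, +x sides. The chair is on top of the table, centred.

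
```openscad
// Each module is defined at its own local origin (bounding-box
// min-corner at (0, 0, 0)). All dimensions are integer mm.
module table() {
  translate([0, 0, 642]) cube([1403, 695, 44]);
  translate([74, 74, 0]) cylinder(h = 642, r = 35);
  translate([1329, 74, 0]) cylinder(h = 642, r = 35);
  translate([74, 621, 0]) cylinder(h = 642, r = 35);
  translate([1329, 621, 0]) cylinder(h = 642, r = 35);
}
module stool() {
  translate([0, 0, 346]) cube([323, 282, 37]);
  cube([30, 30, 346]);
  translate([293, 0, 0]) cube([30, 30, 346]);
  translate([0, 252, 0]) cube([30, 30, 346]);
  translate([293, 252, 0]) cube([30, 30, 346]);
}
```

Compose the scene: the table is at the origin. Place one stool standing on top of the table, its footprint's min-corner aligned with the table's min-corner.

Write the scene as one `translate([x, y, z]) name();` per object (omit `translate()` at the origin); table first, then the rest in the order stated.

table();
translate([0, 0, 686]) stool();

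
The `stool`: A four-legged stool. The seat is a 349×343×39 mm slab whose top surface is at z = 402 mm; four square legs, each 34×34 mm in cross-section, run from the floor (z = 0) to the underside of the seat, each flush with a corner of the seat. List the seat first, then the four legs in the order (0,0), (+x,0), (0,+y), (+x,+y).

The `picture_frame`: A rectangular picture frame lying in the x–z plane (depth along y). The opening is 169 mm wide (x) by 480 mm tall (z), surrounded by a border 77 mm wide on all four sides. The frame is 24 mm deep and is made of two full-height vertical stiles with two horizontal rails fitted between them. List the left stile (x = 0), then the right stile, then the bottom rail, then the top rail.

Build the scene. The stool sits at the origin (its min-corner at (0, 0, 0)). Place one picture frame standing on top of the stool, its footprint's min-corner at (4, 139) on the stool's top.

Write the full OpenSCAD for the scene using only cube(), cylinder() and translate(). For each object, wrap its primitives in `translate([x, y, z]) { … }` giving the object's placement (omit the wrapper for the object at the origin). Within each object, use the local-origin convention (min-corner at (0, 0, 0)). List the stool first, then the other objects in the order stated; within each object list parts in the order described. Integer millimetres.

translate([0, 0, 363]) cube([349, 343, 39]);
cube([34, 34, 363]);
translate([315, 0, 0]) cube([34, 34, 363]);
translate([0, 309, 0]) cube([34, 34, 363]);
translate([315, 309, 0]) cube([34, 34, 363]);
translate([4, 139, 402]) {
  cube([77, 24, 634]);
  translate([246, 0, 0]) cube([77, 24, 634]);
  translate([77, 0, 0]) cube([169, 24, 77]);
  translate([77, 0, 557]) cube([169, 24, 77]);
}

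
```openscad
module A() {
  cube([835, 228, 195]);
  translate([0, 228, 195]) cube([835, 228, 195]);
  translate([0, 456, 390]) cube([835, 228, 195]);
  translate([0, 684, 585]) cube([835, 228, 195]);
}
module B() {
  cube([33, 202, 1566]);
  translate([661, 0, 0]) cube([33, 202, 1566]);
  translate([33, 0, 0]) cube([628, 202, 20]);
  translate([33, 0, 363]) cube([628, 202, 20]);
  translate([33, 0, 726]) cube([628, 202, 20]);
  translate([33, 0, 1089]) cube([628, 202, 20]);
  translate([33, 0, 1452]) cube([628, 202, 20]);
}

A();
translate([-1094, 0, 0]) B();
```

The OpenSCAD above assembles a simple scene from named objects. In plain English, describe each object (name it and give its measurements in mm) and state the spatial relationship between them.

A is a run of 4 identical solid stair steps. Each tread is 835×228 mm and each step block is 195 mm high. Step 1 rests on the floor; step k is offset from step 1 by (k−1)×228 mm in y and (k−1)×195 mm in z.

B is an open bookshelf. Two side panels, each 33 mm thick, 202 mm deep and 1566 mm tall, stand 694 mm apart (outside-to-outside). Between them sit 5 shelves, each 20 mm thick and 202 mm deep, spanning the full gap between the sides. The bottom shelf rests on the floor (its underside at z = 0) and the clear gap between one shelf's top and the next shelf's underside is 343 mm.

The bookshelf is on the floor beside the staircase on its −x side.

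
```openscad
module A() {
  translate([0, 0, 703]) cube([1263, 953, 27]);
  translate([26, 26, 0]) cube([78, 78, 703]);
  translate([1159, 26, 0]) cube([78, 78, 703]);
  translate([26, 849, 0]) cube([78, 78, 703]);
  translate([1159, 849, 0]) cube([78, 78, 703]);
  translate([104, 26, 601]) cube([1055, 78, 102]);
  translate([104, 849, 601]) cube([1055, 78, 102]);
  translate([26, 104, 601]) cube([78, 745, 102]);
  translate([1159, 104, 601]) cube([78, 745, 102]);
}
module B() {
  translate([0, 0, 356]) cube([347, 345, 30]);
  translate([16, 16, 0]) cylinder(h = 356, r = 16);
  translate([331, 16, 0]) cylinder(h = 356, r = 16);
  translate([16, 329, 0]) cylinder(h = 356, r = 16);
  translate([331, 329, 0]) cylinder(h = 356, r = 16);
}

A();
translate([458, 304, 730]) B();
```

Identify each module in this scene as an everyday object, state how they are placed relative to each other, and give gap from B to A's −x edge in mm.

The stool's min-x is at 458; the table's min-x is 0; gap = 458 mm.

A is a table. B is a stool. The stool is on top of the table, centred. The gap from the stool to the table's −x edge is 458 mm.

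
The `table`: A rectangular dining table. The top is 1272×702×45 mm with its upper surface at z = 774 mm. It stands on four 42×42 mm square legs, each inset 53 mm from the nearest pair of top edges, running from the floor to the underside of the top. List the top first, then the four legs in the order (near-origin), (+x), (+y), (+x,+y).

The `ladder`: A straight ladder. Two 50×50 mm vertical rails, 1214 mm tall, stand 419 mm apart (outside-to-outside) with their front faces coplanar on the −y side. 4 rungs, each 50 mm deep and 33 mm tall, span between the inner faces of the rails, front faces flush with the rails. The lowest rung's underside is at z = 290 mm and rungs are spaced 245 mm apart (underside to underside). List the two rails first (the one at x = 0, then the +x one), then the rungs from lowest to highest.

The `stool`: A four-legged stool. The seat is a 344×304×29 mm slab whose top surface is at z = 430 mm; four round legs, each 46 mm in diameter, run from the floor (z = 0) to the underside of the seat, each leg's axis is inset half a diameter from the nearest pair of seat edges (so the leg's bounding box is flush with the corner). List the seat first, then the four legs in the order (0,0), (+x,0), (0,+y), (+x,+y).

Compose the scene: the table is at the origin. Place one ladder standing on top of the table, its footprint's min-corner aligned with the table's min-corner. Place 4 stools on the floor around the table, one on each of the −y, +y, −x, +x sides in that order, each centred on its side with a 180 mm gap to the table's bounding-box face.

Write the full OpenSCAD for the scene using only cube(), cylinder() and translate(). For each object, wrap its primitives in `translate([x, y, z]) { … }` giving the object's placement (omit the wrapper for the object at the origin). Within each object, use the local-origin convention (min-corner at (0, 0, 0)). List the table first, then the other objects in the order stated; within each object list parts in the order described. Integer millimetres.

translate([0, 0, 729]) cube([1272, 702, 45]);
translate([53, 53, 0]) cube([42, 42, 729]);
translate([1177, 53, 0]) cube([42, 42, 729]);
translate([53, 607, 0]) cube([42, 42, 729]);
translate([1177, 607, 0]) cube([42, 42, 729]);
translate([0, 0, 774]) {
  cube([50, 50, 1214]);
  translate([369, 0, 0]) cube([50, 50, 1214]);
  translate([50, 0, 290]) cube([319, 50, 33]);
  translate([50, 0, 535]) cube([319, 50, 33]);
  translate([50, 0, 780]) cube([319, 50, 33]);
  translate([50, 0, 1025]) cube([319, 50, 33]);
}
translate([464, -484, 0]) {
  translate([0, 0, 401]) cube([344, 304, 29]);
  translate([23, 23, 0]) cylinder(h = 401, r = 23);
  translate([321, 23, 0]) cylinder(h = 401, r = 23);
  translate([23, 281, 0]) cylinder(h = 401, r = 23);
  translate([321, 281, 0]) cylinder(h = 401, r = 23);
}
translate([464, 882, 0]) {
  translate([0, 0, 401]) cube([344, 304, 29]);
  translate([23, 23, 0]) cylinder(h = 401, r = 23);
  translate([321, 23, 0]) cylinder(h = 401, r = 23);
  translate([23, 281, 0]) cylinder(h = 401, r = 23);
  translate([321, 281, 0]) cylinder(h = 401, r = 23);
}
translate([-524, 199, 0]) {
  translate([0, 0, 401]) cube([344, 304, 29]);
  translate([23, 23, 0]) cylinder(h = 401, r = 23);
  translate([321, 23, 0]) cylinder(h = 401, r = 23);
  translate([23, 281, 0]) cylinder(h = 401, r = 23);
  translate([321, 281, 0]) cylinder(h = 401, r = 23);
}
translate([1452, 199, 0]) {
  translate([0, 0, 401]) cube([344, 304, 29]);
  translate([23, 23, 0]) cylinder(h = 401, r = 23);
  translate([321, 23, 0]) cylinder(h = 401, r = 23);
  translate([23, 281, 0]) cylinder(h = 401, r = 23);
  translate([321, 281, 0]) cylinder(h = 401, r = 23);
}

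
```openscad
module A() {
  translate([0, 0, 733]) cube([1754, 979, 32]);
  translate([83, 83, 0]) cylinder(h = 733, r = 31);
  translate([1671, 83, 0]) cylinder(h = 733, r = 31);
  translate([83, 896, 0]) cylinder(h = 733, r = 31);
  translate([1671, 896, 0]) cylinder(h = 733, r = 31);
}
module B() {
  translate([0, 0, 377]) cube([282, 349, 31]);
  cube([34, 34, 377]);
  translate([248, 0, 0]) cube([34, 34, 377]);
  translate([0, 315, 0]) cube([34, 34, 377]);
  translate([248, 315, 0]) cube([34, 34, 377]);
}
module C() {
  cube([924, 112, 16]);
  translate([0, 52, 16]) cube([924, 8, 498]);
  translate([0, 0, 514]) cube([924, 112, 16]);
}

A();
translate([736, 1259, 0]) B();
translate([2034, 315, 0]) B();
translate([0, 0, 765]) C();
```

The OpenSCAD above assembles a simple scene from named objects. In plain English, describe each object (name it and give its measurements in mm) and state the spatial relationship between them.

A is a rectangular dining table. The top is 1754×979×32 mm with its upper surface at z = 765 mm. It stands on four round legs of 62 mm diameter, each leg's bounding box inset 52 mm from the nearest pair of top edges, running from the floor to the underside of the top.

B is a four-legged stool. The seat is a 282×349×31 mm slab whose top surface is at z = 408 mm; four square legs, each 34×34 mm in cross-section, run from the floor (z = 0) to the underside of the seat, each flush with a corner of the seat.

C is an I-beam lying along x, 924 mm long. Overall section height 530 mm. Two flanges 112 mm wide (y) and 16 mm thick, one on the floor and one at the top; a web 8 mm thick runs between them, centred on the flange width.

Two stools sit around the table at the +y, +x sides. The I-beam is on top of the table.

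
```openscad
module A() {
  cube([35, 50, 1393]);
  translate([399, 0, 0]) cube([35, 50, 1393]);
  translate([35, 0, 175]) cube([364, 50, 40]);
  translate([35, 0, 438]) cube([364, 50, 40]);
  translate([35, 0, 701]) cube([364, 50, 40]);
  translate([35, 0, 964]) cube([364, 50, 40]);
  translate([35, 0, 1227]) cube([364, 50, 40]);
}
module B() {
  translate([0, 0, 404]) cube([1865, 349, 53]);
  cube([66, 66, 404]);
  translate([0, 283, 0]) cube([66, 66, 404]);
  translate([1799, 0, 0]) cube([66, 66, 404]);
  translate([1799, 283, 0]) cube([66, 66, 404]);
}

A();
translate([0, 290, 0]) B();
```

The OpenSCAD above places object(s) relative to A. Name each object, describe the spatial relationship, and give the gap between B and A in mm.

A is a ladder. B is a bench. The bench is on the floor beside the ladder on its +y side. The gap between the bench and the ladder is 240 mm.

The bench's nearest face is 240 mm from the ladder's +y face.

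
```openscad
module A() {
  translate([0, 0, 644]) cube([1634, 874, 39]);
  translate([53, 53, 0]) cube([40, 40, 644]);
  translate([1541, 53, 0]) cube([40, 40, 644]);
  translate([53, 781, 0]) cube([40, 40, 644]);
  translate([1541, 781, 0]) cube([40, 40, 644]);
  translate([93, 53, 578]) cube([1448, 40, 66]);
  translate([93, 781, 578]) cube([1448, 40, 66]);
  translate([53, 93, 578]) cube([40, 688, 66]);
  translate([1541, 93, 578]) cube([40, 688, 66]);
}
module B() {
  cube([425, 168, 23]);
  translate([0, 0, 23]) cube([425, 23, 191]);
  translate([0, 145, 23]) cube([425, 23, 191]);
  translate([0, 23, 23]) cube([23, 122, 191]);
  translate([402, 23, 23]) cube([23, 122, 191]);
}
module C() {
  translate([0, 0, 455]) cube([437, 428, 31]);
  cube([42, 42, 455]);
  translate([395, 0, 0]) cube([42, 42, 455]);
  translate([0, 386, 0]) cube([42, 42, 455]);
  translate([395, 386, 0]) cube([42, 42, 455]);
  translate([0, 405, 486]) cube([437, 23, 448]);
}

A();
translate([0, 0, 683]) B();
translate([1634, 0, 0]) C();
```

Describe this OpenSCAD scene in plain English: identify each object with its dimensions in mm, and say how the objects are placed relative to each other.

A is a rectangular dining table. The top is 1634×874×39 mm with its upper surface at z = 683 mm. It stands on four 40×40 mm square legs, each inset 53 mm from the nearest pair of top edges, running from the floor to the underside of the top. Four apron rails, 40 mm thick and 66 mm tall, run between adjacent legs with their top edges flush with the underside of the top and their outer faces flush with the legs' outer faces.

B is an open-topped rectangular box: outside dimensions 425×168×214 mm, with a uniform wall and base thickness of 23 mm. The base is a full 425×168 slab on the floor; four walls sit on top of the base. The front and back walls (the −y and +y sides) span the full width; the two side walls fit between them.

C is a chair: 437×428 mm seat, 31 mm thick, top at z = 486 mm, on four 42 mm square corner legs flush with the seat edges. A 23 mm thick backrest slab spans the full seat width, extending 448 mm above the seat top, its back face flush with the seat's +y edge.

The open box is on top of the table. The chair is against the table's +x side, with their −y faces flush.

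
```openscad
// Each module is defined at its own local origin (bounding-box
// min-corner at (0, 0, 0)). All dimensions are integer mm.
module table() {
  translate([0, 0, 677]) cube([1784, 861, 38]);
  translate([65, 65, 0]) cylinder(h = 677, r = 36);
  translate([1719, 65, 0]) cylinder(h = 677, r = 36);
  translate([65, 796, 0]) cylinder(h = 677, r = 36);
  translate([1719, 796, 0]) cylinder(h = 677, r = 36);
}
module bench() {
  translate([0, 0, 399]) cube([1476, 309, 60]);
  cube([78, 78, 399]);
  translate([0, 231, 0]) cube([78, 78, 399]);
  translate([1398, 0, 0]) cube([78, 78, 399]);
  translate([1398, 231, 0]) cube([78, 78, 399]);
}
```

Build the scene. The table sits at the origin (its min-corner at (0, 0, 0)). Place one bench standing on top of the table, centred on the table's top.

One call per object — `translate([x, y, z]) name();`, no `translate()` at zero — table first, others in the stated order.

table();
translate([154, 276, 715]) bench();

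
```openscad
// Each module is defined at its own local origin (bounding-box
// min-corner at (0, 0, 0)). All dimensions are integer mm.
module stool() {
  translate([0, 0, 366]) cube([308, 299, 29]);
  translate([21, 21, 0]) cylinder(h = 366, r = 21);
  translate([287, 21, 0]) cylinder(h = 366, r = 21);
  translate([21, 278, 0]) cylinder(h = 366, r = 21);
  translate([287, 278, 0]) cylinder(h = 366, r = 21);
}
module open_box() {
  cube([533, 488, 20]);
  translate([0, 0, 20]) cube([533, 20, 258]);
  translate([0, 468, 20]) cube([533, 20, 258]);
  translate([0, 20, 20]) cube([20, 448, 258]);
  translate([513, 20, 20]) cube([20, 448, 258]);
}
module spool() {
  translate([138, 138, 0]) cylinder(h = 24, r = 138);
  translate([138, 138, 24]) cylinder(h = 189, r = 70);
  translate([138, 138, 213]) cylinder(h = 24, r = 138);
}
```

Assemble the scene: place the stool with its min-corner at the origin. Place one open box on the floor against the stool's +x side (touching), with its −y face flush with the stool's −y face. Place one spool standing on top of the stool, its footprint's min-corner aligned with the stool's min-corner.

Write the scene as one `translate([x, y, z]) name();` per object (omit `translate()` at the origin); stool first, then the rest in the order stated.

stool();
translate([308, 0, 0]) open_box();
translate([0, 0, 395]) spool();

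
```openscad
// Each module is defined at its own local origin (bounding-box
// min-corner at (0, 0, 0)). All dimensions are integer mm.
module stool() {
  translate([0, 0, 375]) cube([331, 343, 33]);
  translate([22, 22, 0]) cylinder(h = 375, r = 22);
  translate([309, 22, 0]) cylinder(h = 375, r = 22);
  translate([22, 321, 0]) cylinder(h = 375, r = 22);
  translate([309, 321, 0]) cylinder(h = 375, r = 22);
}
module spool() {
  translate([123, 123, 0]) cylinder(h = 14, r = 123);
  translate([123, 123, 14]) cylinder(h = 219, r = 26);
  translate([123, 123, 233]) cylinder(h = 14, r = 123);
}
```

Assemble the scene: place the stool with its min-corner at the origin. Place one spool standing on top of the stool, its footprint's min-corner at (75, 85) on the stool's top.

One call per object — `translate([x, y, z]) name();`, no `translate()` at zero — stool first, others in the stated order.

stool();
translate([75, 85, 408]) spool();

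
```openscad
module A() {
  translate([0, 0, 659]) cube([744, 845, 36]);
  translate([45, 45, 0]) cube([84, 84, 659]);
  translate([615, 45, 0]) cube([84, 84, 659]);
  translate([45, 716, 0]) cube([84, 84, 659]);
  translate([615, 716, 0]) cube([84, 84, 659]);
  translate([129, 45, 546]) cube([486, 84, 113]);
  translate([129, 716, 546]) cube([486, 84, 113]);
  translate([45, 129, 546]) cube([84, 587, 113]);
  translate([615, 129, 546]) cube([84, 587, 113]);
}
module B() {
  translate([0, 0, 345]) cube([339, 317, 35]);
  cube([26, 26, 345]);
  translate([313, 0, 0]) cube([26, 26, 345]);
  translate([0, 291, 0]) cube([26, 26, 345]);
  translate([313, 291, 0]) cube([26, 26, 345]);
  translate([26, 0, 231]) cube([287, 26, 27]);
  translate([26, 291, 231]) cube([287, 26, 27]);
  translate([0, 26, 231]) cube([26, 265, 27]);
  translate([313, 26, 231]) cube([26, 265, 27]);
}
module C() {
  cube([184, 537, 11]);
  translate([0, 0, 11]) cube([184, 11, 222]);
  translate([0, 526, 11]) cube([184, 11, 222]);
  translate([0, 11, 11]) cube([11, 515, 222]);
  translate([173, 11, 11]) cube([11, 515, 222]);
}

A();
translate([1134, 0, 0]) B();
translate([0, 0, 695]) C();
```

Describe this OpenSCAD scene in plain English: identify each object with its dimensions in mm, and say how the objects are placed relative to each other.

A is a table: top 744 mm (x) × 845 mm (y), 36 mm thick, upper face at z = 695 mm, on four 84×84 mm square legs, each inset 45 mm from the nearest pair of top edges, running from z = 0 to the bottom of the top. Four apron rails, 84 mm thick and 113 mm tall, run between adjacent legs with their top edges flush with the underside of the top and their outer faces flush with the legs' outer faces.

B is a four-legged stool. The seat is a 339×317×35 mm slab whose top surface is at z = 380 mm; four square legs, each 26×26 mm in cross-section, run from the floor (z = 0) to the underside of the seat, each flush with a corner of the seat. Four stretchers, 26 mm wide and 27 mm tall, connect adjacent legs with their undersides at z = 231 mm, each running between the inner faces of the legs it joins and aligned with the legs' outer faces on the other axis.

C is an open storage box with external size 184×537×233 mm and wall thickness 11 mm (the base is also 11 mm thick). The base covers the whole footprint; the four walls stand on the base, with the y-facing walls full-width and the x-facing walls fitting between their inner faces.

The stool is on the floor beside the table on its +x side. The open box is on top of the table.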